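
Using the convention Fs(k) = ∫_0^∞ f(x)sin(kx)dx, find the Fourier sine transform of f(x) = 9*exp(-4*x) 9*k/(k^2 + 16)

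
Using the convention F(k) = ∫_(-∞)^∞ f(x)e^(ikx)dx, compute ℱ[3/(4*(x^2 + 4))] 3*pi*exp(-2*Abs(k))/8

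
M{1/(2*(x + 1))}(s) pi*csc(pi*s)/2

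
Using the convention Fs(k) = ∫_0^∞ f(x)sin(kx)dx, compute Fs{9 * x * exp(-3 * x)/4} 27 * k/(2 * (k^2 + 9)^2)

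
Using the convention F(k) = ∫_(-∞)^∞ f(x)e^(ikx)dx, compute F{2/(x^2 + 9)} 2 * pi * exp(-3 * Abs(k))/3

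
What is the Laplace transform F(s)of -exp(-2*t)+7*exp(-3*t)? 7/(s+3) - 1/(s+2)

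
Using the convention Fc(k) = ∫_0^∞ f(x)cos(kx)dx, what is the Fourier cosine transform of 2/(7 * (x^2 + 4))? pi * exp(-2 * k)/14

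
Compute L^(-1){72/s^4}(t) 12*t^3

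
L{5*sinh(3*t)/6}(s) 5/(2*(s^2-9))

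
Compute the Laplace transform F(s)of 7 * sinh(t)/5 7/(5 * (s^2 - 1))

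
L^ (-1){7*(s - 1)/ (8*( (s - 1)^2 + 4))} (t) 7*exp (t)*cos (2*t)/8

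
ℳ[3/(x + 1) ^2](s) -3 * pi * (s - 1) /sin(pi * s) 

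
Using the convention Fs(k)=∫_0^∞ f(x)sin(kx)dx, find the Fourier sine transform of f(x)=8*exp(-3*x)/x 8*atan(k/3)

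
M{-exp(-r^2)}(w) -gamma(w/2)/2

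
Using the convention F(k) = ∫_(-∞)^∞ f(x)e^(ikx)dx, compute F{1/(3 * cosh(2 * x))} pi/(6 * cosh(pi * k/4))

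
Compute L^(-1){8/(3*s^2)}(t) 8*t/3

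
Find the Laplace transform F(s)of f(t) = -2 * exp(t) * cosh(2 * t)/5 2 * (1 - s)/(5 * ((s - 1)^2 - 4))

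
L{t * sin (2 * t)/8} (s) s/ (2 * (s^2 + 4)^2)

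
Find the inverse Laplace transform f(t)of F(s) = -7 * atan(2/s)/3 -7 * sin(2 * t)/(3 * t)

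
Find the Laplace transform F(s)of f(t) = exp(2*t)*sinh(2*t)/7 2/(7*s*(s - 4))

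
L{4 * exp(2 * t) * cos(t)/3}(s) 4 * (s - 2)/(3 * ((s - 2)^2+1))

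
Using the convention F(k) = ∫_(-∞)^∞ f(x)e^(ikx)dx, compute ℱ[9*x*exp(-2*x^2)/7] 9*sqrt(2)*I*sqrt(pi)*k*exp(-k^2/8)/56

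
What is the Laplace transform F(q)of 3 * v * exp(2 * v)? 3/(q - 2)^2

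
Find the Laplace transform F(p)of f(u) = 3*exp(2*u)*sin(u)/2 3/(2*((p - 2)^2 + 1))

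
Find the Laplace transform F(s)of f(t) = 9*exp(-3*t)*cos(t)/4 9*(s + 3)/(4*((s + 3)^2 + 1))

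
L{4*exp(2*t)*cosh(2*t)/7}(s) 4*(s - 2)/(7*s*(s - 4))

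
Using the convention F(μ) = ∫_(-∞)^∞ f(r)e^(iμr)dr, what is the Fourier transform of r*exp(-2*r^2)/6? sqrt(2)*I*sqrt(pi)*μ*exp(-μ^2/8)/48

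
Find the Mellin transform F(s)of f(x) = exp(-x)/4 gamma(s)/4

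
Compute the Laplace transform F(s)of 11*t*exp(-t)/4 11/(4*(s+1)^2)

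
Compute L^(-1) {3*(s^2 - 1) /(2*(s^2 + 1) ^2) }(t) 3*t*cos(t) /2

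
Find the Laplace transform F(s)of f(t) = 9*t 9/s^2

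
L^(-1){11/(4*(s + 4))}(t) 11*exp(-4*t)/4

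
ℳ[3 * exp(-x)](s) 3 * gamma(s)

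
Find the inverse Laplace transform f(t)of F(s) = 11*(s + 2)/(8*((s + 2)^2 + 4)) 11*exp(-2*t)*cos(2*t)/8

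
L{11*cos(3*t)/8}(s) 11*s/(8*(s^2 + 9))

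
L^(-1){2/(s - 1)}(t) 2*exp(t)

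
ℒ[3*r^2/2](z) 3/z^3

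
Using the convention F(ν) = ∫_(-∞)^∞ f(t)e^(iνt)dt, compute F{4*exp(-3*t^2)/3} 4*sqrt(3)*sqrt(pi)*exp(-ν^2/12)/9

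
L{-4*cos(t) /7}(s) -4*s/(7*s^2 + 7) 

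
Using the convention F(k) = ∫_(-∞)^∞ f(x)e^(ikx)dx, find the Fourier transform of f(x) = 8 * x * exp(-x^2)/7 4 * I * sqrt(pi) * k * exp(-k^2/4)/7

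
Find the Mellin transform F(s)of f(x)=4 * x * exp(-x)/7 4 * gamma(s+1)/7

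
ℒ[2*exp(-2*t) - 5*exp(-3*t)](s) 2/(s+2) - 5/(s+3)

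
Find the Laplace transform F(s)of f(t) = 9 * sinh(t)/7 9/(7 * (s^2-1))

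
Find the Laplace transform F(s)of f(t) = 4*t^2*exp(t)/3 8/(3*(s - 1)^3)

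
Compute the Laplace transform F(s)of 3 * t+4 4/s+3/s^2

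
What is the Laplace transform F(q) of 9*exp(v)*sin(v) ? 9/((q - 1) ^2 + 1) 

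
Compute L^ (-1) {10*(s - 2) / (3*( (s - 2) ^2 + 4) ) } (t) 10*exp (2*t)*cos (2*t) /3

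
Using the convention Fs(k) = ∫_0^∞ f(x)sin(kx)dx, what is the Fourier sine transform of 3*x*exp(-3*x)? 18*k/(k^2+9)^2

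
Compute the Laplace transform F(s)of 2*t 2/s^2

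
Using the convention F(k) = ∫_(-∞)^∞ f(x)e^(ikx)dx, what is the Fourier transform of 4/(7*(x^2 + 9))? 4*pi*exp(-3*Abs(k))/21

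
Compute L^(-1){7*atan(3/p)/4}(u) 7*sin(3*u)/(4*u)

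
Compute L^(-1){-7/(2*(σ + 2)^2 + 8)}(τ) -7*exp(-2*τ)*sin(2*τ)/4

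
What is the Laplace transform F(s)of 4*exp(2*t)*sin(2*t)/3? 8/(3*((s - 2)^2+4))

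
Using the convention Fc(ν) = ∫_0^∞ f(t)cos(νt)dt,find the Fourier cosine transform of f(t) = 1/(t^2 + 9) pi*exp(-3*ν)/6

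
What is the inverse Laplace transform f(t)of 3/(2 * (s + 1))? 3 * exp(-t)/2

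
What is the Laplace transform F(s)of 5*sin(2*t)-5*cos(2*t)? 10/(s^2+4)-5*s/(s^2+4)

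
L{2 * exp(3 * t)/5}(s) 2/(5 * (s - 3))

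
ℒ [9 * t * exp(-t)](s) 9/(s + 1)^2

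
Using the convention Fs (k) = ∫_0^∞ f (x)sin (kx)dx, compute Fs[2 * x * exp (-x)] 4 * k/ (k^2+1)^2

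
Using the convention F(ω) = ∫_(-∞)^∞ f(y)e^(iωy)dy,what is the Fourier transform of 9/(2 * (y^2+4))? 9 * pi * exp(-2 * Abs(ω))/4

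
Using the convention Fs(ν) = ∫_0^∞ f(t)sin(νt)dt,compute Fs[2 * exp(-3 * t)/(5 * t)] 2 * atan(ν/3)/5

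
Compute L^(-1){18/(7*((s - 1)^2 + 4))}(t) 9*exp(t)*sin(2*t)/7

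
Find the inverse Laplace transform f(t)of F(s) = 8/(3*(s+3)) 8*exp(-3*t)/3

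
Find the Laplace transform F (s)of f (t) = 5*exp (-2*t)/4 5/ (4*(s+2))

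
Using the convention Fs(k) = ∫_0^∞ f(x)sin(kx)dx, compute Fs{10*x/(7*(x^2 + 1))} 5*pi*exp(-k)/7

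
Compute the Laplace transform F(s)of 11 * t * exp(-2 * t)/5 11/(5 * (s + 2)^2)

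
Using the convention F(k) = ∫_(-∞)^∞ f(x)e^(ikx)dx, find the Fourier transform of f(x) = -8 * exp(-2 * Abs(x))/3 -32/(3 * k^2 + 12)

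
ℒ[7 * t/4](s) 7/(4 * s^2)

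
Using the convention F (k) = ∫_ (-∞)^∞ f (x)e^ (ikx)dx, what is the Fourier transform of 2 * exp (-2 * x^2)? sqrt (2) * sqrt (pi) * exp (-k^2/8)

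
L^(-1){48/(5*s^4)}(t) 8*t^3/5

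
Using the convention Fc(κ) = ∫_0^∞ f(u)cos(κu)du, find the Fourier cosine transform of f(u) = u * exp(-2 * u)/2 (4 - κ^2)/(2 * (κ^2 + 4)^2)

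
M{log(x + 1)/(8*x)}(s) -pi*csc(pi*s)/(8*s - 8)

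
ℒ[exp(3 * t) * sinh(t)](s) 1/((s - 3)^2 - 1)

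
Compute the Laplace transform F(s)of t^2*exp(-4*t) 2/(s + 4)^3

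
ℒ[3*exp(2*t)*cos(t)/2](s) 3*(s - 2)/(2*((s - 2)^2 + 1))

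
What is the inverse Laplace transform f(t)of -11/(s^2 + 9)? -11 * sin(3 * t)/3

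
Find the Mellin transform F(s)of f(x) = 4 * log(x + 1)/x -4 * pi * csc(pi * s)/(s - 1)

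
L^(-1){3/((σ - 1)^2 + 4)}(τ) 3*exp(τ)*sin(2*τ)/2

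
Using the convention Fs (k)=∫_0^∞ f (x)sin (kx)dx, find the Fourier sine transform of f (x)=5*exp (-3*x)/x 5*atan (k/3)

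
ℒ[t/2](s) 1/(2 * s^2)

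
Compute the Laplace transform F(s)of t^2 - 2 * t 2/s^3 - 2/s^2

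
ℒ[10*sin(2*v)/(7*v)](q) 10*atan(2/q)/7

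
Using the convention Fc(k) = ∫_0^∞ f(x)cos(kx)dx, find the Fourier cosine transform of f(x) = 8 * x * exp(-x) 8 * (1 - k^2)/(k^2 + 1)^2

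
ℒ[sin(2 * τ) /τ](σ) atan(2/σ) 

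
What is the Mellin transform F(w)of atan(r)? -pi*sec(pi*w/2)/(2*w)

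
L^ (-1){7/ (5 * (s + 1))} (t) 7 * exp (-t)/5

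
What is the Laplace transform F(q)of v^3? 6/q^4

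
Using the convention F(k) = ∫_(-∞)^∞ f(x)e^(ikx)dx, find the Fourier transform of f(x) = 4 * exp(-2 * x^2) 2 * sqrt(2) * sqrt(pi) * exp(-k^2/8)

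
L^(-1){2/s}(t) 2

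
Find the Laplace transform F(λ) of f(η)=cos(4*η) λ/(λ^2+16) 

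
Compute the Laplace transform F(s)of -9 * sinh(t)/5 -9/(5 * s^2 - 5)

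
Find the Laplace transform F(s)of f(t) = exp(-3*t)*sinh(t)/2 1/(2*((s + 3)^2 - 1))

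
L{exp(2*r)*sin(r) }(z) 1/((z - 2) ^2 + 1) 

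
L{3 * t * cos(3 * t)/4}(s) 3 * (s^2-9)/(4 * (s^2+9)^2)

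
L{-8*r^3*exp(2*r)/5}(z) -48/(5*(z - 2)^4)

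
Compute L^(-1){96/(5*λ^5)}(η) 4*η^4/5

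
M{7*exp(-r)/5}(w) 7*gamma(w)/5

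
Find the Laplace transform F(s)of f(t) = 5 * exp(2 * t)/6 5/(6 * (s - 2))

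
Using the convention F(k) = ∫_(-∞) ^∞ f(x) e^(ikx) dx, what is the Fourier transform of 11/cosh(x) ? 11 * pi/cosh(pi * k/2) 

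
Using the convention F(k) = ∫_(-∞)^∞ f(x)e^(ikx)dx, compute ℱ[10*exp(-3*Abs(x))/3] 20/(k^2 + 9)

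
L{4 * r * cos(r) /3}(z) 4 * (z^2-1) /(3 * (z^2+1) ^2) 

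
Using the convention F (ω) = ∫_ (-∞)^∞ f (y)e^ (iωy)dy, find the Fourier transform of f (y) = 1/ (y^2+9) pi*exp (-3*Abs (ω))/3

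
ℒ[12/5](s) 12/(5 * s)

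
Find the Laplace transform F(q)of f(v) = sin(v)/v atan(1/q)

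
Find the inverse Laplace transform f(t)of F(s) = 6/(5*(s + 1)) 6*exp(-t)/5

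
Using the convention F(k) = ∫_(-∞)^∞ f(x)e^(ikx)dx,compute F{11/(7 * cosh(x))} 11 * pi/(7 * cosh(pi * k/2))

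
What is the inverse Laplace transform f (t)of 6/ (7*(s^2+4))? 3*sin (2*t)/7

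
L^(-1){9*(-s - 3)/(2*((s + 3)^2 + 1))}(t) -9*exp(-3*t)*cos(t)/2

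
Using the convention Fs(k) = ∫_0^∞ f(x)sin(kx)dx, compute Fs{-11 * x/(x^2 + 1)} -11 * pi * exp(-k)/2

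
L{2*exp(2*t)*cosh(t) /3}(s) 2*(s - 2) /(3*((s - 2) ^2-1) ) 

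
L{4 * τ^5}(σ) 480/σ^6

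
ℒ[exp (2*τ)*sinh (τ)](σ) 1/ ( (σ - 2) ^2 - 1) 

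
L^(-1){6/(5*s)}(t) 6/5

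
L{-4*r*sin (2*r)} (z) -16*z/ (z^2 + 4)^2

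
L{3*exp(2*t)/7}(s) 3/(7*(s - 2))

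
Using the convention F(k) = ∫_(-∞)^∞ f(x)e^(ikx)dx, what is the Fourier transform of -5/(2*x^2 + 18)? -5*pi*exp(-3*Abs(k))/6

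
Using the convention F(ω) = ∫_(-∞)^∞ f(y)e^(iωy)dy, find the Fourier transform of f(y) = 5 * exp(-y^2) 5 * sqrt(pi) * exp(-ω^2/4)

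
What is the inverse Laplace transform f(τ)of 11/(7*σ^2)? 11*τ/7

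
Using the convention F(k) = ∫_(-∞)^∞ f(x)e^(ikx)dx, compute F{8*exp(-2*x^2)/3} 4*sqrt(2)*sqrt(pi)*exp(-k^2/8)/3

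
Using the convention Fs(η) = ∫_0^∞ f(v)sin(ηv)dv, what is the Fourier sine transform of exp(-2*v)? η/(η^2+4)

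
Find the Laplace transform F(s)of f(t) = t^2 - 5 2/s^3 - 5/s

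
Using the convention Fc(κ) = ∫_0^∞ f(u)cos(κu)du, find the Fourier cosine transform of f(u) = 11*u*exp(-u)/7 11*(1 - κ^2)/(7*(κ^2 + 1)^2)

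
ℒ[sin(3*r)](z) 3/(z^2+9)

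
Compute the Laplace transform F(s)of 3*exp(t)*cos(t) 3*(s - 1)/((s - 1)^2 + 1)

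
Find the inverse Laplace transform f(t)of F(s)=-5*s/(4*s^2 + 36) -5*cos(3*t)/4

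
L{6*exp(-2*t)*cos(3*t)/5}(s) 6*(s+2)/(5*((s+2)^2+9))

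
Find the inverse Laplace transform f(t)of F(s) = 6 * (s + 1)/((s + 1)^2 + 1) 6 * exp(-t) * cos(t)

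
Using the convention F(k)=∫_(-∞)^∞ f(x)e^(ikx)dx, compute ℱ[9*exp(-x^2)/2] 9*sqrt(pi)*exp(-k^2/4)/2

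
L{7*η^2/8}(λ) 7/(4*λ^3)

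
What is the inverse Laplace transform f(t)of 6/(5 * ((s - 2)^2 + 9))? 2 * exp(2 * t) * sin(3 * t)/5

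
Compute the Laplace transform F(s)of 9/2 9/(2*s)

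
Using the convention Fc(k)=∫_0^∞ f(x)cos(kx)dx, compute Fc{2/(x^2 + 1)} pi*exp(-k)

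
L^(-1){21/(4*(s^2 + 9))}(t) 7*sin(3*t)/4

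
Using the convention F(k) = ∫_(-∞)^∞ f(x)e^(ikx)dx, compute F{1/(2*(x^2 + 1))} pi*exp(-Abs(k))/2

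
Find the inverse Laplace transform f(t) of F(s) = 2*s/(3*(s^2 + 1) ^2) t*sin(t) /3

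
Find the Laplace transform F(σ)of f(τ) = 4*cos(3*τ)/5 4*σ/(5*(σ^2 + 9))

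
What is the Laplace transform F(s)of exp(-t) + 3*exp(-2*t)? 3/(s + 2) + 1/(s + 1)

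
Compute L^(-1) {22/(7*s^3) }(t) 11*t^2/7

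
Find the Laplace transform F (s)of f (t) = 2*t 2/s^2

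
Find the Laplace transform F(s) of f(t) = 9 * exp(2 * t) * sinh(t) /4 9/(4 * ((s - 2) ^2 - 1) ) 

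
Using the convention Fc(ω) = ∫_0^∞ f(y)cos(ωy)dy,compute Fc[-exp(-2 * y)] -2/(ω^2 + 4)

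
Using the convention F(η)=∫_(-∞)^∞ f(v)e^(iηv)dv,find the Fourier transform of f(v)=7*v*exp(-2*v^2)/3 7*sqrt(2)*I*sqrt(pi)*η*exp(-η^2/8)/24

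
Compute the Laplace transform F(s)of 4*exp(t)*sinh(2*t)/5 8/(5*((s - 1)^2 - 4))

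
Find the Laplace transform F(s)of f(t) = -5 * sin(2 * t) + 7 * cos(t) 7 * s/(s^2 + 1) - 10/(s^2 + 4)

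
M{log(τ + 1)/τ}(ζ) -pi*csc(pi*ζ)/(ζ - 1)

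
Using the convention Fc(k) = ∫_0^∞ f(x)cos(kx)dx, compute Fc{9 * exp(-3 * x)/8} 27/(8 * (k^2+9))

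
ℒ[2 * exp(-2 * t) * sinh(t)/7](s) 2/(7 * ((s + 2)^2 - 1))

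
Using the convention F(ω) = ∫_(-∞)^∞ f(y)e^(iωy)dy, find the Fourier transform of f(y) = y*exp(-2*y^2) sqrt(2)*I*sqrt(pi)*ω*exp(-ω^2/8)/8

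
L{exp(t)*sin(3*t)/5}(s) 3/(5*((s - 1)^2 + 9))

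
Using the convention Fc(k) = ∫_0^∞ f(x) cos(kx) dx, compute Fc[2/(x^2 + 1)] pi * exp(-k) 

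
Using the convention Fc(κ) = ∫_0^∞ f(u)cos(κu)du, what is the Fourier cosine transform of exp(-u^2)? sqrt(pi) * exp(-κ^2/4)/2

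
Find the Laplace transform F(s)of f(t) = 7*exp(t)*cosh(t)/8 7*(s - 1)/(8*s*(s - 2))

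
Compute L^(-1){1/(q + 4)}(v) exp(-4*v)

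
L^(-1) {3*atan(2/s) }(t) 3*sin(2*t) /t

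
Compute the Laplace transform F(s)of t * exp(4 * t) (s - 4)^(-2)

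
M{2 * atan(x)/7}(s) -pi * sec(pi * s/2)/(7 * s)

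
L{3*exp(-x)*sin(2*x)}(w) 6/((w + 1)^2 + 4)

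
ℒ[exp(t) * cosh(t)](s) (s - 1)/(s * (s - 2))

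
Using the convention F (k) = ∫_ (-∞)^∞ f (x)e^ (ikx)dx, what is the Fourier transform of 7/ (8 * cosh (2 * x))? 7 * pi/ (16 * cosh (pi * k/4))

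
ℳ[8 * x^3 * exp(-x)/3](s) 8 * gamma(s+3)/3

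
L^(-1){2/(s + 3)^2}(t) 2*t*exp(-3*t)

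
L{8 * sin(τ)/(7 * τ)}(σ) 8 * atan(1/σ)/7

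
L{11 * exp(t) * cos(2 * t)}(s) 11 * (s - 1)/((s - 1)^2 + 4)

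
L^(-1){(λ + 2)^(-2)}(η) η * exp(-2 * η)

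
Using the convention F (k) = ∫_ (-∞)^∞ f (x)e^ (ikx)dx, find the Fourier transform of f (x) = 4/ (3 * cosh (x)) 4 * pi/ (3 * cosh (pi * k/2))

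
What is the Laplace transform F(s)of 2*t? 2/s^2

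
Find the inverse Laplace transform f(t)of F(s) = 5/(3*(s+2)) 5*exp(-2*t)/3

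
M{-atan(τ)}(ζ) pi * sec(pi * ζ/2)/(2 * ζ)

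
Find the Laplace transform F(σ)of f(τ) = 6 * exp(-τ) 6/(σ + 1)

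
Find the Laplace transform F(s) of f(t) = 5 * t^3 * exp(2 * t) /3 10/(s - 2) ^4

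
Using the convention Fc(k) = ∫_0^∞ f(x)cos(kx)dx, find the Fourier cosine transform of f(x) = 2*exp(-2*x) 4/(k^2 + 4)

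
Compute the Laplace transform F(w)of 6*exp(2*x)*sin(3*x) 18/((w - 2)^2 + 9)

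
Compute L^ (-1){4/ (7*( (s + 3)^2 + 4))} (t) 2*exp (-3*t)*sin (2*t)/7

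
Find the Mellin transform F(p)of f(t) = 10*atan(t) -5*pi*sec(pi*p/2)/p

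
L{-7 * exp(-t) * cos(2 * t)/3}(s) 7 * (-s - 1)/(3 * ((s + 1)^2 + 4))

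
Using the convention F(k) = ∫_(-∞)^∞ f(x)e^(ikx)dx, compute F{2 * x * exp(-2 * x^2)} sqrt(2) * I * sqrt(pi) * k * exp(-k^2/8)/4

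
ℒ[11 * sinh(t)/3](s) 11/(3 * (s^2 - 1))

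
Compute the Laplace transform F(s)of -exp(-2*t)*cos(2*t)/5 (-s - 2)/(5*((s+2)^2+4))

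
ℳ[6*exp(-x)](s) 6*gamma(s)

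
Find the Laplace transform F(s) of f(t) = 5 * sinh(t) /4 5/(4 * (s^2 - 1) ) 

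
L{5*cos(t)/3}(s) 5*s/(3*(s^2 + 1))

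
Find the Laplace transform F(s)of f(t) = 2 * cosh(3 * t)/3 2 * s/(3 * (s^2-9))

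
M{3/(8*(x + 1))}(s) 3*pi*csc(pi*s)/8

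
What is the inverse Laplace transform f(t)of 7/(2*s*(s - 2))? 7*exp(t)*sinh(t)/2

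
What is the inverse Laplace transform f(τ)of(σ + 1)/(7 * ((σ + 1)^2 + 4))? exp(-τ) * cos(2 * τ)/7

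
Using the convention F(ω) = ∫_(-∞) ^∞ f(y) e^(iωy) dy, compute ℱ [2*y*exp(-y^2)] I*sqrt(pi)*ω*exp(-ω^2/4) 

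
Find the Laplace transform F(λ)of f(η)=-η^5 -120/λ^6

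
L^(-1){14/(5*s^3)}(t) 7*t^2/5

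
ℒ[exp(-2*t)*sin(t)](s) 1/((s + 2) ^2 + 1) 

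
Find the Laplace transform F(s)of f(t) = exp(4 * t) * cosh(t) (s - 4)/((s - 4)^2 - 1)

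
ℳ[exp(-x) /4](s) gamma(s) /4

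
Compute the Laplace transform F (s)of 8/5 8/ (5*s)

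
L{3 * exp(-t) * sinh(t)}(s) 3/(s * (s+2))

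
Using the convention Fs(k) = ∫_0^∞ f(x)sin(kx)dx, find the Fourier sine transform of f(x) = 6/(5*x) 3*pi/5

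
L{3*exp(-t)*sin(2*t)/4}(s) 3/(2*((s + 1)^2 + 4))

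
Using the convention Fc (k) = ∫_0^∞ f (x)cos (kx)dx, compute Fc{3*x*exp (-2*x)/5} 3*(4 - k^2)/ (5*(k^2 + 4)^2)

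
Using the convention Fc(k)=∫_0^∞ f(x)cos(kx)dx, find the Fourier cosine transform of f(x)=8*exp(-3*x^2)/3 4*sqrt(3)*sqrt(pi)*exp(-k^2/12)/9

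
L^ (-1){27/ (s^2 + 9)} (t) 9 * sin (3 * t)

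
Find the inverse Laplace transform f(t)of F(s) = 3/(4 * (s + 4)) 3 * exp(-4 * t)/4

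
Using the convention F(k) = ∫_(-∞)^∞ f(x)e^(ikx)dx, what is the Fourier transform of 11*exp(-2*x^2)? 11*sqrt(2)*sqrt(pi)*exp(-k^2/8)/2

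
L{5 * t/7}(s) 5/(7 * s^2)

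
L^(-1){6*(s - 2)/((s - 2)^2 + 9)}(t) 6*exp(2*t)*cos(3*t)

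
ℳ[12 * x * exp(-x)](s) 12 * gamma(s + 1)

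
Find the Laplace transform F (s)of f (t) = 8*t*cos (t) 8*(s^2 - 1)/ (s^2 + 1)^2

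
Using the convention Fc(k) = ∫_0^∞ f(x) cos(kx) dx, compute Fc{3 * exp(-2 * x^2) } 3 * sqrt(2) * sqrt(pi) * exp(-k^2/8) /4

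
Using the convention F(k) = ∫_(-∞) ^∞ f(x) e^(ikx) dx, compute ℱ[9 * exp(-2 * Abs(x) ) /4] 9/(k^2 + 4) 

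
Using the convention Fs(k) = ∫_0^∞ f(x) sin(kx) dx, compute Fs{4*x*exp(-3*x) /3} 8*k/(k^2+9) ^2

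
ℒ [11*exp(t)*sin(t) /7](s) 11/(7*((s - 1) ^2 + 1) ) 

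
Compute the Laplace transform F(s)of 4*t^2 8/s^3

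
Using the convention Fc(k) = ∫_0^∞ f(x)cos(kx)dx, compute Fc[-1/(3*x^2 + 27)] -pi*exp(-3*k)/18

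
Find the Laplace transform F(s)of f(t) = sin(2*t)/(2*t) atan(2/s)/2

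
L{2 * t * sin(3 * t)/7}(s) 12 * s/(7 * (s^2 + 9)^2)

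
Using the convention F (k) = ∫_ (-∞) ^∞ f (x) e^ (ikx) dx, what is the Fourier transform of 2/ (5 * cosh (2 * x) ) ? pi/ (5 * cosh (pi * k/4) ) 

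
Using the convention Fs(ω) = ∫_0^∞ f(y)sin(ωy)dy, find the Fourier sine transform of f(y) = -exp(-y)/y -atan(ω)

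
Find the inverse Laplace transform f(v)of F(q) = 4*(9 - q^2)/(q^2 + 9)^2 -4*v*cos(3*v)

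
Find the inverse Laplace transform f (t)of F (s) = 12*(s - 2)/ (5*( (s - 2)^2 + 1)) 12*exp (2*t)*cos (t)/5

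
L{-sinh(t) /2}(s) -1/(2 * s^2 - 2) 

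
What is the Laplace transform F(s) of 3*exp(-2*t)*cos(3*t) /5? 3*(s+2) /(5*((s+2) ^2+9) ) 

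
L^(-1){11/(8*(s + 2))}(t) 11*exp(-2*t)/8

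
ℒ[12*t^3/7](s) 72/(7*s^4)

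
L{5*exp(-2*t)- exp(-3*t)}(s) 5/(s + 2) - 1/(s + 3)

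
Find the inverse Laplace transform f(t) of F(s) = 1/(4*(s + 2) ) exp(-2*t) /4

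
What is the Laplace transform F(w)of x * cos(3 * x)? (w^2 - 9)/(w^2 + 9)^2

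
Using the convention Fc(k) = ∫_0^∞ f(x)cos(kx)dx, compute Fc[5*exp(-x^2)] 5*sqrt(pi)*exp(-k^2/4)/2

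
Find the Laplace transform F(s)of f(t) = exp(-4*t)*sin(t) 1/((s + 4)^2 + 1)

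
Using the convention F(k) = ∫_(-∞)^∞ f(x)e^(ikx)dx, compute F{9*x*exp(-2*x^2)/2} 9*sqrt(2)*I*sqrt(pi)*k*exp(-k^2/8)/16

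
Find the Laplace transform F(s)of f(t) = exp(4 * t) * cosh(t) (s - 4)/((s - 4)^2 - 1)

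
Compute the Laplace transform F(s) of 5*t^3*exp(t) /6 5/(s - 1) ^4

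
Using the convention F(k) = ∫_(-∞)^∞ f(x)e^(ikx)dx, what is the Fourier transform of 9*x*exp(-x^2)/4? 9*I*sqrt(pi)*k*exp(-k^2/4)/8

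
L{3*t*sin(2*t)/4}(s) 3*s/(s^2 + 4)^2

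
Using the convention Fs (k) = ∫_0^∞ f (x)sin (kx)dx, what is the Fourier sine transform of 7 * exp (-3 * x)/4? 7 * k/ (4 * (k^2+9))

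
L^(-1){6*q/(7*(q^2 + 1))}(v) 6*cos(v)/7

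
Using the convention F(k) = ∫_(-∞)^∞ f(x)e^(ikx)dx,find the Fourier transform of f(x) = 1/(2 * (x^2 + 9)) pi * exp(-3 * Abs(k))/6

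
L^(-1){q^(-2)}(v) v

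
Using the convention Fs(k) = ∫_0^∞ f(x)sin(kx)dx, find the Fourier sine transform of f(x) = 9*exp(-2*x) 9*k/(k^2+4)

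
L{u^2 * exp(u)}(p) 2/(p - 1)^3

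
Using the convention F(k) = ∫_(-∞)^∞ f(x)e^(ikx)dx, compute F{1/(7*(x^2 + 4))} pi*exp(-2*Abs(k))/14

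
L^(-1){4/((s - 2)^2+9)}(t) 4 * exp(2 * t) * sin(3 * t)/3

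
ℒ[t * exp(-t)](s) (s + 1)^(-2)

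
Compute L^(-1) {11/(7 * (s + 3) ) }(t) 11 * exp(-3 * t) /7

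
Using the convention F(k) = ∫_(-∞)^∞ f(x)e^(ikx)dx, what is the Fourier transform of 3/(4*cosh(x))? 3*pi/(4*cosh(pi*k/2))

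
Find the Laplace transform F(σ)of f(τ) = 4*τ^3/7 24/(7*σ^4)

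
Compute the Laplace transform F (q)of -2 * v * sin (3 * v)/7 -12 * q/ (7 * (q^2 + 9)^2)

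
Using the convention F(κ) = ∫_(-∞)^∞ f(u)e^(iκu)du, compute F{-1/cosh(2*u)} -pi/(2*cosh(pi*κ/4))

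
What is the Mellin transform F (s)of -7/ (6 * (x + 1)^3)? -7 * pi * (s - 2) * (s - 1)/ (12 * sin (pi * s))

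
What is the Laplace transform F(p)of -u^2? -2/p^3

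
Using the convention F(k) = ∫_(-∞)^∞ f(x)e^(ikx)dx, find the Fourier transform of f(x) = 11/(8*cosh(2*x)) 11*pi/(16*cosh(pi*k/4))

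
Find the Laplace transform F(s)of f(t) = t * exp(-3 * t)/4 1/(4 * (s+3)^2)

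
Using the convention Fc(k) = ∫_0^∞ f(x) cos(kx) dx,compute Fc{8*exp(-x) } 8/(k^2 + 1) 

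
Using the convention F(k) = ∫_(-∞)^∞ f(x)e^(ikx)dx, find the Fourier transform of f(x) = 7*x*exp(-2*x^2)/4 7*sqrt(2)*I*sqrt(pi)*k*exp(-k^2/8)/32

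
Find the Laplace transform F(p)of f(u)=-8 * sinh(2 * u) -16/(p^2 - 4)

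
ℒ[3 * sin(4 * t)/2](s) 6/(s^2 + 16)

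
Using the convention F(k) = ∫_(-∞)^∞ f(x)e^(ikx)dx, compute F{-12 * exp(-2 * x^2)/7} -6 * sqrt(2) * sqrt(pi) * exp(-k^2/8)/7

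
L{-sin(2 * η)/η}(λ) -atan(2/λ)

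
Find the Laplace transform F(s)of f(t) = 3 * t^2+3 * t 6/s^3+3/s^2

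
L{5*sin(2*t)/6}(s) 5/(3*(s^2 + 4))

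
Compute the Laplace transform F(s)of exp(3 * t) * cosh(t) (s - 3)/((s - 3)^2 - 1)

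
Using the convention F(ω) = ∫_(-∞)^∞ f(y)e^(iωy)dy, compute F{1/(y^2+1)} pi * exp(-Abs(ω))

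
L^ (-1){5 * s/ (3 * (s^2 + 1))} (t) 5 * cos (t)/3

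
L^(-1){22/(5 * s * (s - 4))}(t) 11 * exp(2 * t) * sinh(2 * t)/5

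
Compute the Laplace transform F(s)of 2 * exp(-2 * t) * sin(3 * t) 6/((s + 2)^2 + 9)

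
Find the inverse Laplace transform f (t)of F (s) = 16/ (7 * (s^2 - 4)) 8 * sinh (2 * t)/7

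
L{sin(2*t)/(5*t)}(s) atan(2/s)/5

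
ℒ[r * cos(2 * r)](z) (z^2 - 4) /(z^2 + 4) ^2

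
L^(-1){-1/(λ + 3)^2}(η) -η*exp(-3*η)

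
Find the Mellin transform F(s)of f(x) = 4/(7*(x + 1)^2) -4*pi*(s - 1)/(7*sin(pi*s))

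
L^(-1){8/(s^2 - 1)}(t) 8 * sinh(t)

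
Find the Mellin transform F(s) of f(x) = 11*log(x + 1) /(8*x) -11*pi*csc(pi*s) /(8*s - 8) 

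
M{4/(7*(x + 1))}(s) 4*pi*csc(pi*s)/7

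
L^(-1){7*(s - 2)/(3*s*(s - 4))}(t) 7*exp(2*t)*cosh(2*t)/3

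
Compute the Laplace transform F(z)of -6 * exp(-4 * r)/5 -6/(5 * z + 20)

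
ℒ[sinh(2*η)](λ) 2/(λ^2 - 4)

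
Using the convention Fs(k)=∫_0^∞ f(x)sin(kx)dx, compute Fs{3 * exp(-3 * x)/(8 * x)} 3 * atan(k/3)/8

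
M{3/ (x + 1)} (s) 3*pi*csc (pi*s)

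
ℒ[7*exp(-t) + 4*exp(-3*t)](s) 7/(s + 1) + 4/(s + 3) 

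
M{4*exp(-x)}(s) 4*gamma(s)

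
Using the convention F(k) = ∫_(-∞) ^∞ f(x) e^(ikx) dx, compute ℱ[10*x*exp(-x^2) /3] 5*I*sqrt(pi)*k*exp(-k^2/4) /3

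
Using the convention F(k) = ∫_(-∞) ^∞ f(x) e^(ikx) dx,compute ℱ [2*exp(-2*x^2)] sqrt(2)*sqrt(pi)*exp(-k^2/8) 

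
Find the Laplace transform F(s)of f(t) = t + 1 s^(-2) + 1/s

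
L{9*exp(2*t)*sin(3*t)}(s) 27/((s - 2)^2 + 9)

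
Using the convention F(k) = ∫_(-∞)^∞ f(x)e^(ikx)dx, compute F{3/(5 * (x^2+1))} 3 * pi * exp(-Abs(k))/5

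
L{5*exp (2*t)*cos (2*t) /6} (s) 5*(s - 2) / (6*( (s - 2) ^2 + 4) ) 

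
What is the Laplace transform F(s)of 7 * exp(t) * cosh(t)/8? 7 * (s - 1)/(8 * s * (s - 2))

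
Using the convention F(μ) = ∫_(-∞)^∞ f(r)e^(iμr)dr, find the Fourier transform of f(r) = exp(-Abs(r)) 2/(μ^2 + 1)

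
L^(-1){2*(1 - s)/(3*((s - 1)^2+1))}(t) -2*exp(t)*cos(t)/3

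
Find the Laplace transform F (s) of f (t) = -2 -2/s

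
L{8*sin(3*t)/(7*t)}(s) 8*atan(3/s)/7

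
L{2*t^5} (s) 240/s^6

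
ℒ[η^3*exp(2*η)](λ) 6/(λ - 2)^4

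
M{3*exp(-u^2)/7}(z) 3*gamma(z/2)/14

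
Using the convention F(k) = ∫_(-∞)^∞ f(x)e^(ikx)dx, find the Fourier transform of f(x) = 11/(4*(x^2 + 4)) 11*pi*exp(-2*Abs(k))/8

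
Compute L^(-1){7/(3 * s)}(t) 7/3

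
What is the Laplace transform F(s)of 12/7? 12/(7 * s)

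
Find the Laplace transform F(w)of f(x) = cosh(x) w/(w^2-1)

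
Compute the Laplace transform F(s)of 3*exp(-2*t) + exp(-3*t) 3/(s + 2) + 1/(s + 3)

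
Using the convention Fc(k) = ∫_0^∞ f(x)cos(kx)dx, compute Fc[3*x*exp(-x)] 3*(1 - k^2)/(k^2 + 1)^2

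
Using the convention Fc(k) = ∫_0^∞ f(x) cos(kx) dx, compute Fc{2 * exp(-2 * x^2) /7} sqrt(2) * sqrt(pi) * exp(-k^2/8) /14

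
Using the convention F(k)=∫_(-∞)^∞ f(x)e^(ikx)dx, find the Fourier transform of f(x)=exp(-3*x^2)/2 sqrt(3)*sqrt(pi)*exp(-k^2/12)/6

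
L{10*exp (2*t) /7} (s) 10/ (7*(s - 2) ) 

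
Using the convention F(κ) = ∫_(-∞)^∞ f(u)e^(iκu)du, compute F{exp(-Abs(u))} 2/(κ^2 + 1)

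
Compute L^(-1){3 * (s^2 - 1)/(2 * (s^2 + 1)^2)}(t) 3 * t * cos(t)/2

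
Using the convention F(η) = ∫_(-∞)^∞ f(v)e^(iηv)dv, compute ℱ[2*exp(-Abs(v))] 4/(η^2 + 1)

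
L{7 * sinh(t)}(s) 7/(s^2 - 1)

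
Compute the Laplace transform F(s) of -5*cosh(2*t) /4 -5*s/(4*s^2-16) 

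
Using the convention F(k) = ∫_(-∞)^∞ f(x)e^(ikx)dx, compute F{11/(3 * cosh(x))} 11 * pi/(3 * cosh(pi * k/2))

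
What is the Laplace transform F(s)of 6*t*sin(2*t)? 24*s/(s^2 + 4)^2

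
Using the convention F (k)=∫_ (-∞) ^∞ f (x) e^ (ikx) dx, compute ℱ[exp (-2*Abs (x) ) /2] 2/ (k^2 + 4) 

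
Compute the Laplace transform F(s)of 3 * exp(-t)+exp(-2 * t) 3/(s+1)+1/(s+2)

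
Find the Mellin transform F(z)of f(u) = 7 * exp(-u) 7 * gamma(z)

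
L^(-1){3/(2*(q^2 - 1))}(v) 3*sinh(v)/2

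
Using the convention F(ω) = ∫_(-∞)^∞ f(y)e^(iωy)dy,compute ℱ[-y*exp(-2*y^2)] -sqrt(2)*I*sqrt(pi)*ω*exp(-ω^2/8)/8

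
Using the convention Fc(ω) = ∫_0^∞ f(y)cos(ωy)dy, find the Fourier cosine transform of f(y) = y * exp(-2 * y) (4 - ω^2)/(ω^2 + 4)^2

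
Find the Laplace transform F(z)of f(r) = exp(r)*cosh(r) (z - 1)/(z*(z - 2))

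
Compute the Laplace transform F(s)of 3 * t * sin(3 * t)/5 18 * s/(5 * (s^2+9)^2)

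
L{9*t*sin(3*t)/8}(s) 27*s/(4*(s^2 + 9)^2)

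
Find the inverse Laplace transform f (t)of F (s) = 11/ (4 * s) 11/4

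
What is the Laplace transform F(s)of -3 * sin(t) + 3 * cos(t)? 3 * s/(s^2 + 1) - 3/(s^2 + 1)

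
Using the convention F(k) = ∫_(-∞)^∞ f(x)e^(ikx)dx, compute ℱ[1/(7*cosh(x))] pi/(7*cosh(pi*k/2))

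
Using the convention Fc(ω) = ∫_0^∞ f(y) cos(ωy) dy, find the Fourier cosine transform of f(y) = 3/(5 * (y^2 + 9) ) pi * exp(-3 * ω) /10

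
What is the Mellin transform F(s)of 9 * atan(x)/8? -9 * pi * sec(pi * s/2)/(16 * s)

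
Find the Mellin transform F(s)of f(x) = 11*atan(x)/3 -11*pi*sec(pi*s/2)/(6*s)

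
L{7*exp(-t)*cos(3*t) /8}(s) 7*(s + 1) /(8*((s + 1) ^2 + 9) ) 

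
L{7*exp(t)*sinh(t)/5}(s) 7/(5*s*(s - 2))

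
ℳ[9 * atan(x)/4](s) -9 * pi * sec(pi * s/2)/(8 * s)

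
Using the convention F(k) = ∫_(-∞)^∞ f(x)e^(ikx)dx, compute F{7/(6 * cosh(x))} 7 * pi/(6 * cosh(pi * k/2))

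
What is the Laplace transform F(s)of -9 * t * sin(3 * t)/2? -27 * s/(s^2 + 9)^2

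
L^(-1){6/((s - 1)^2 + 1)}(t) 6 * exp(t) * sin(t)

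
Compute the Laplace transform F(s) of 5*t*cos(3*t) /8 5*(s^2-9) /(8*(s^2 + 9) ^2) 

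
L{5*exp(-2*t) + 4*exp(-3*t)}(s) 5/(s + 2) + 4/(s + 3)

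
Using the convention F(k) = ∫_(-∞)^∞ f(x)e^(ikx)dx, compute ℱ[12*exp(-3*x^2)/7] 4*sqrt(3)*sqrt(pi)*exp(-k^2/12)/7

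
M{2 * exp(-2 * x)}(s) 2^(1 - s) * gamma(s)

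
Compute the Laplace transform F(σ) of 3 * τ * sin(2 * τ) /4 3 * σ/(σ^2 + 4) ^2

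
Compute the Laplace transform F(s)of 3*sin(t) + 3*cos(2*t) 3/(s^2 + 1) + 3*s/(s^2 + 4)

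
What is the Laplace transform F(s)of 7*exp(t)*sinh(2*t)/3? 14/(3*((s - 1)^2 - 4))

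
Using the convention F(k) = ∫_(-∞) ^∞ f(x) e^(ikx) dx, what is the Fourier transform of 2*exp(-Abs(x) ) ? 4/(k^2+1) 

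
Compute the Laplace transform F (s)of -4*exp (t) -4/ (s - 1)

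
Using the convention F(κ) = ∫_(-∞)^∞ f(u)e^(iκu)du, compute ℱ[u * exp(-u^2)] I * sqrt(pi) * κ * exp(-κ^2/4)/2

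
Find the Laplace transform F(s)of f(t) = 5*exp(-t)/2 5/(2*(s + 1))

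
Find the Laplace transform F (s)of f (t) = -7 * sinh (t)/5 -7/ (5 * s^2-5)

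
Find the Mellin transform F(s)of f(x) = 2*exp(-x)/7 2*gamma(s)/7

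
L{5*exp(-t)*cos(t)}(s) 5*(s + 1)/((s + 1)^2 + 1)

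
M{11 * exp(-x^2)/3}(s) 11 * gamma(s/2)/6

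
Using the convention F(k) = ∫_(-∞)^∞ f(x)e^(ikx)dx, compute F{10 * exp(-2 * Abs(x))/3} 40/(3 * (k^2 + 4))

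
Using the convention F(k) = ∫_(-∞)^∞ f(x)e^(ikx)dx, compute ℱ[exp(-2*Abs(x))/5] 4/(5*(k^2 + 4))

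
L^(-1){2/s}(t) 2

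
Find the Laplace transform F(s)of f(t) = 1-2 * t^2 1/s - 4/s^3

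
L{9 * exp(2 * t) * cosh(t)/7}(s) 9 * (s - 2)/(7 * ((s - 2)^2 - 1))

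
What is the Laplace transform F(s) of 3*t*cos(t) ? 3*(s^2 - 1) /(s^2 + 1) ^2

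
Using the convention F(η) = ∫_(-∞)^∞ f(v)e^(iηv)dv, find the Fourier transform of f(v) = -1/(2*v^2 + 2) -pi*exp(-Abs(η))/2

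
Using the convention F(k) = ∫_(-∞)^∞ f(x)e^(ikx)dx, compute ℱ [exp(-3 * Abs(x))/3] 2/(k^2 + 9)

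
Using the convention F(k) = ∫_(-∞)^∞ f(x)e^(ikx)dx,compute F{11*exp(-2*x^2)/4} 11*sqrt(2)*sqrt(pi)*exp(-k^2/8)/8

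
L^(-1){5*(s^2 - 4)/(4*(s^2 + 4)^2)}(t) 5*t*cos(2*t)/4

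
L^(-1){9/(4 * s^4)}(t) 3 * t^3/8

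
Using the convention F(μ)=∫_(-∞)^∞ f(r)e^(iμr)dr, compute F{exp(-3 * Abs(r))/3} 2/(μ^2 + 9)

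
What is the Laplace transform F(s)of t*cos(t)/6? (s^2 - 1)/(6*(s^2 + 1)^2)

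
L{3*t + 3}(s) 3/s + 3/s^2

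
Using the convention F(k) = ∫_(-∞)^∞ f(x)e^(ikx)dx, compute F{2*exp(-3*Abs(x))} 12/(k^2 + 9)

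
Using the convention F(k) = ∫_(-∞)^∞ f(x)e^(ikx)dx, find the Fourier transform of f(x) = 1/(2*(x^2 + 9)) pi*exp(-3*Abs(k))/6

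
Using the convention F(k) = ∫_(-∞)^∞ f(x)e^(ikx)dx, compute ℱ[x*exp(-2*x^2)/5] sqrt(2)*I*sqrt(pi)*k*exp(-k^2/8)/40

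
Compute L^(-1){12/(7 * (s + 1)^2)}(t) 12 * t * exp(-t)/7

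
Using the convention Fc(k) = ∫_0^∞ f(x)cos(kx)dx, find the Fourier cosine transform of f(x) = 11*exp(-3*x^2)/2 11*sqrt(3)*sqrt(pi)*exp(-k^2/12)/12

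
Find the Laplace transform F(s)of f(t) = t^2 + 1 1/s + 2/s^3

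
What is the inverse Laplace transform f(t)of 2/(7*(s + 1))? 2*exp(-t)/7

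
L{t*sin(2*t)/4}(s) s/(s^2 + 4)^2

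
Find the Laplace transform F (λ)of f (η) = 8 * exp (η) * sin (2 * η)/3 16/ (3 * ( (λ - 1)^2 + 4))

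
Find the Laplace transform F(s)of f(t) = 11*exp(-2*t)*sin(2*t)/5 22/(5*((s + 2)^2 + 4))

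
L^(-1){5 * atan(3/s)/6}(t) 5 * sin(3 * t)/(6 * t)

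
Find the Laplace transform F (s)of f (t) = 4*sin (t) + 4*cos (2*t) 4/ (s^2 + 1) + 4*s/ (s^2 + 4)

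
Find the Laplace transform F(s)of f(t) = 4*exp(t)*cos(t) 4*(s - 1)/((s - 1)^2 + 1)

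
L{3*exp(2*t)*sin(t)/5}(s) 3/(5*((s - 2)^2 + 1))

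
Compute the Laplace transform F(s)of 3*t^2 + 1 1/s + 6/s^3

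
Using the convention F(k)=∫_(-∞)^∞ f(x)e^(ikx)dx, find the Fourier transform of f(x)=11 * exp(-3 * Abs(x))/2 33/(k^2 + 9)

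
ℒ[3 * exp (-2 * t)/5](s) 3/ (5 * (s + 2))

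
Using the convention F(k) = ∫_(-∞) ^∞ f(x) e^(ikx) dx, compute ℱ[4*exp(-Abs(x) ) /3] 8/(3*(k^2 + 1) ) 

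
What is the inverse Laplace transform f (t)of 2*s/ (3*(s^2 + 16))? 2*cos (4*t)/3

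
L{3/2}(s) 3/(2*s)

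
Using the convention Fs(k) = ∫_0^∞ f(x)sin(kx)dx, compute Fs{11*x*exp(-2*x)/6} 22*k/(3*(k^2 + 4)^2)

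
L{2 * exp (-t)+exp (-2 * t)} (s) 2/ (s+1)+1/ (s+2)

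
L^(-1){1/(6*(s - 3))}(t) exp(3*t)/6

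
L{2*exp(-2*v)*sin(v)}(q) 2/((q + 2)^2 + 1)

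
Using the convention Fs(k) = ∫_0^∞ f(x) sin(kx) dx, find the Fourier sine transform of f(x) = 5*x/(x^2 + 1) 5*pi*exp(-k) /2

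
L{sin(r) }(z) 1/(z^2+1) 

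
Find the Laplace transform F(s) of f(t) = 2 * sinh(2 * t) 4/(s^2 - 4) 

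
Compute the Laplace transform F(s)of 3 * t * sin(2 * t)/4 3 * s/(s^2 + 4)^2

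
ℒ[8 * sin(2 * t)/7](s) 16/(7 * (s^2 + 4))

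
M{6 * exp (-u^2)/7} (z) 3 * gamma (z/2)/7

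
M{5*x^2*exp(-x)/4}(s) 5*gamma(s + 2)/4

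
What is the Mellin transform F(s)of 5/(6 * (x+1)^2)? -5 * pi * (s - 1)/(6 * sin(pi * s))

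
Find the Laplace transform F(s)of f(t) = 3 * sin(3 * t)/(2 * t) 3 * atan(3/s)/2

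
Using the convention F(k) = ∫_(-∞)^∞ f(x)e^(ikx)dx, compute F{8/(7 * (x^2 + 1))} 8 * pi * exp(-Abs(k))/7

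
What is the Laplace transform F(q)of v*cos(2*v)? (q^2 - 4)/(q^2+4)^2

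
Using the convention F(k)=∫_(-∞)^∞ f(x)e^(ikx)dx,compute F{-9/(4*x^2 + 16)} -9*pi*exp(-2*Abs(k))/8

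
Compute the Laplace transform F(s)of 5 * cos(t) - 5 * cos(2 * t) 5 * s/(s^2 + 1) - 5 * s/(s^2 + 4)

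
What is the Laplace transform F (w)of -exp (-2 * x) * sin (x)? -1/ ( (w + 2)^2 + 1)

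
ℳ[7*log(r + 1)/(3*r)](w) -7*pi*csc(pi*w)/(3*w - 3)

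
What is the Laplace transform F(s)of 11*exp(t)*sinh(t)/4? 11/(4*s*(s - 2))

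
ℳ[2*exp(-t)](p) 2*gamma(p)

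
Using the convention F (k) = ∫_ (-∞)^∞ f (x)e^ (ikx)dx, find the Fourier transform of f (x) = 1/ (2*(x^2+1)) pi*exp (-Abs (k))/2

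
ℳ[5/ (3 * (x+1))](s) 5 * pi * csc (pi * s)/3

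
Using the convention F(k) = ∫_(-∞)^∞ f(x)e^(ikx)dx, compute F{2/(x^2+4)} pi * exp(-2 * Abs(k))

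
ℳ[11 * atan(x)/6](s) -11 * pi * sec(pi * s/2)/(12 * s)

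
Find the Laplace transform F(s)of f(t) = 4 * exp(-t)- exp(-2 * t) 4/(s + 1)-1/(s + 2)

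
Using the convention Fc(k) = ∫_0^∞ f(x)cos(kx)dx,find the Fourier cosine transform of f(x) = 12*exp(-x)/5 12/(5*(k^2 + 1))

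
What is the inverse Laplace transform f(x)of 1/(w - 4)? exp(4 * x)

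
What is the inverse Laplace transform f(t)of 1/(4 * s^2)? t/4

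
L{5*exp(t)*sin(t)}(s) 5/((s - 1)^2 + 1)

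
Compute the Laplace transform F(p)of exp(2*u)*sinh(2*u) 2/(p*(p - 4))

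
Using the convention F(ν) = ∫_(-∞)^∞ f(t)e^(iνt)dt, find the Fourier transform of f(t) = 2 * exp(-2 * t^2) sqrt(2) * sqrt(pi) * exp(-ν^2/8)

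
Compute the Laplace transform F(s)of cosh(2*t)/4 s/(4*(s^2 - 4))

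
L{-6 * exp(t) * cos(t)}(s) 6 * (1 - s)/((s - 1)^2 + 1)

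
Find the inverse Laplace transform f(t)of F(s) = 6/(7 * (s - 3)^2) 6 * t * exp(3 * t)/7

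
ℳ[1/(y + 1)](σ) pi*csc(pi*σ)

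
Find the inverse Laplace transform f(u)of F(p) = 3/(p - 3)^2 3*u*exp(3*u)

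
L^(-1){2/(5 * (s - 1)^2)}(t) 2 * t * exp(t)/5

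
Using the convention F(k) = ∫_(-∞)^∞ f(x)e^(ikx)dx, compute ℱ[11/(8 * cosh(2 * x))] 11 * pi/(16 * cosh(pi * k/4))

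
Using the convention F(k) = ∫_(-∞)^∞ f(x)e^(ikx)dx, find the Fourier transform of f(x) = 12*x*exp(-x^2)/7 6*I*sqrt(pi)*k*exp(-k^2/4)/7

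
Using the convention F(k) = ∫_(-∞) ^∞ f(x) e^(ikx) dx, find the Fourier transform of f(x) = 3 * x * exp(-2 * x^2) 3 * sqrt(2) * I * sqrt(pi) * k * exp(-k^2/8) /8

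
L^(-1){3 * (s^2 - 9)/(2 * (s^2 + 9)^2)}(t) 3 * t * cos(3 * t)/2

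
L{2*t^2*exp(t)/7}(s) 4/(7*(s - 1)^3)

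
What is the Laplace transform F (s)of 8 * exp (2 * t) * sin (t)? 8/ ( (s - 2)^2 + 1)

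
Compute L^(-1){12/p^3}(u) 6 * u^2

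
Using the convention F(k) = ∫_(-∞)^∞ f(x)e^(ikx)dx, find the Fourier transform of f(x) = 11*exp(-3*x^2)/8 11*sqrt(3)*sqrt(pi)*exp(-k^2/12)/24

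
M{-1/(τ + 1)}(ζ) -pi*csc(pi*ζ)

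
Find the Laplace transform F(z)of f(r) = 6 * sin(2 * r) 12/(z^2 + 4)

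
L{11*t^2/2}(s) 11/s^3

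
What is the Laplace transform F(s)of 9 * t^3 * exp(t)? 54/(s - 1)^4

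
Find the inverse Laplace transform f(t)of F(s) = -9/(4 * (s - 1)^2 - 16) -9 * exp(t) * sinh(2 * t)/8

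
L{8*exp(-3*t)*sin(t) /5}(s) 8/(5*((s + 3) ^2 + 1) ) 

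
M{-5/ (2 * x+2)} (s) -5 * pi * csc (pi * s)/2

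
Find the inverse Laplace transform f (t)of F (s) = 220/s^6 11 * t^5/6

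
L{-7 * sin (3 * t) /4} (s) -21/ (4 * s^2 + 36) 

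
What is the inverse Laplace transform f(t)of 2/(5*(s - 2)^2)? 2*t*exp(2*t)/5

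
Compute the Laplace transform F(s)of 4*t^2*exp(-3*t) 8/(s + 3)^3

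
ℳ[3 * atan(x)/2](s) -3 * pi * sec(pi * s/2)/(4 * s)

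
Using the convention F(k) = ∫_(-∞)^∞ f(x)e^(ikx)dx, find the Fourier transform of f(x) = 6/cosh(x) 6*pi/cosh(pi*k/2)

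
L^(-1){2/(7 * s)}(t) 2/7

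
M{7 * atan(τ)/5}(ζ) -7 * pi * sec(pi * ζ/2)/(10 * ζ)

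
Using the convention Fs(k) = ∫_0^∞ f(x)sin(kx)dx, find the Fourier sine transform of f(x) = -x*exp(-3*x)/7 -6*k/(7*(k^2 + 9)^2)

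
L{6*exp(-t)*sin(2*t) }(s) 12/((s + 1) ^2 + 4) 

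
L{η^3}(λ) 6/λ^4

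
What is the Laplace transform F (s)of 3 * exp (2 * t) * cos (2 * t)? 3 * (s - 2)/ ( (s - 2)^2 + 4)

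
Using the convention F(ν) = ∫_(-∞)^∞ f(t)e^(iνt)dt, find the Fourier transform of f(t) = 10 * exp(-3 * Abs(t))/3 20/(ν^2 + 9)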